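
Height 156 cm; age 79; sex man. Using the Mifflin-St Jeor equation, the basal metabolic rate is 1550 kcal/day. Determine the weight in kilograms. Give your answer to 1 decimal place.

1550 = 10·W + 6.25(156) − 5(79) + 5
10·W = 1550 − 585 = 965, so W = 96.5 kg.

96.5 kg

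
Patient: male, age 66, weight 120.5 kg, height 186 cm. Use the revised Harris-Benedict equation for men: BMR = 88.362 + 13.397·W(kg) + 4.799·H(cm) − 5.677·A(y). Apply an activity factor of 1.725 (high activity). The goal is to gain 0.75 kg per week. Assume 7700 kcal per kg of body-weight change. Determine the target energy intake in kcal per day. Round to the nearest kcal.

Harris-Benedict: BMR = 88.362 + 13.397(120.5) + 4.799(186) − 5.677(66) = 2220.6325 kcal/day.
TEE = 2220.6325 × 1.725 = 3830.5911 kcal/day.
Required daily surplus = 0.75 × 7700 ÷ 7 = 825 kcal/day.
Target intake = 3830.5911 + 825 = 4655.5911 kcal/day.

4656 kcal per day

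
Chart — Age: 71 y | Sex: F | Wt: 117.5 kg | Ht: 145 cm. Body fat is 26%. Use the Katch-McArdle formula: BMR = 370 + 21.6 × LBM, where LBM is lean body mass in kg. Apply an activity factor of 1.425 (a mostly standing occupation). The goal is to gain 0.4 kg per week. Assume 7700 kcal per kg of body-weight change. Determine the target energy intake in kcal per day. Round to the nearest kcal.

LBM = 117.5 × (1 − 0.26) = 86.95 kg. Katch-McArdle: BMR = 370 + 21.6 × 86.95 = 2248.12 kcal/day.
TEE = 2248.12 × 1.425 = 3203.571 kcal/day.
Required daily surplus = 0.4 × 7700 ÷ 7 = 440 kcal/day.
Target intake = 3203.571 + 440 = 3643.571 kcal/day.

3644 kcal per day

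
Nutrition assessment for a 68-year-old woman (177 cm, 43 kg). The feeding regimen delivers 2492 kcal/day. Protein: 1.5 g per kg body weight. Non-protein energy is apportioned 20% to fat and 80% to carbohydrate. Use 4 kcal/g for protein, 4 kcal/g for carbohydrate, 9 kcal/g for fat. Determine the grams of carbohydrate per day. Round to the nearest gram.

447 g/day

Protein = 1.5 × 43 = 64.5 g → 64.5 × 4 = 258 kcal.
Non-protein calories = 2492 − 258 = 2234 kcal.
Fat: 20% × 2234 = 446.8 kcal; carbohydrate: 1787.2 kcal.
Carbohydrate: 1787.2 kcal ÷ 4 kcal/g = 446.8 g.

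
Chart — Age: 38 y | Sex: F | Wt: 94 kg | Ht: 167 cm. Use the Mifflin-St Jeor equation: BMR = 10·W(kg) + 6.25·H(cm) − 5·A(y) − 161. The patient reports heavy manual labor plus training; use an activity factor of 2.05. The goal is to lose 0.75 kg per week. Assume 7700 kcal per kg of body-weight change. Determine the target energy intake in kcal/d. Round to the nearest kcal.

Mifflin-St Jeor (female): BMR = 10(94) + 6.25(167) − 5(38) − 161 = 940 + 1043.75 − 190 − 161 = 1632.75 kcal/day.
TEE = 1632.75 × 2.05 = 3347.1375 kcal/day.
Required daily deficit = 0.75 × 7700 ÷ 7 = 825 kcal/day.
Target intake = 3347.1375 − 825 = 2522.1375 kcal/day.

2522 kcal/d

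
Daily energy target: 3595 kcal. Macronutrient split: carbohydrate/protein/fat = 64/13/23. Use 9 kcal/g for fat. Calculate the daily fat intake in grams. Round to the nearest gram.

92 g/day

Fat energy = 23% × 3595 = 826.85 kcal.
At 9 kcal/g: 826.85 ÷ 9 = 91.8722 g.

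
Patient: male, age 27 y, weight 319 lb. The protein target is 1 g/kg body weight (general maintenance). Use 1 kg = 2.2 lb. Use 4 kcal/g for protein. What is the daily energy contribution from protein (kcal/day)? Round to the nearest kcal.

Weight in kg = 319 ÷ 2.2 = 145 kg.
Protein = 1 g/kg × 145 kg = 145 g/day.
Protein energy = 145 g × 4 kcal/g = 580 kcal/day.

580 kcal/day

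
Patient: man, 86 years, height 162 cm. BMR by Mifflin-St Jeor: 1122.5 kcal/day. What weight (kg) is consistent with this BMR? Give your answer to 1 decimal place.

1122.5 = 10·W + 6.25(162) − 5(86) + 5
10·W = 1122.5 − 587.5 = 535, so W = 53.5 kg.

53.5 kg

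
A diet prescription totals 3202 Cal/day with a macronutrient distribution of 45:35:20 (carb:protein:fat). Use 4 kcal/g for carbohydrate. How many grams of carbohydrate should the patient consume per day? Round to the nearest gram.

Carbohydrate energy = 45% × 3202 = 1440.9 kcal.
At 4 kcal/g: 1440.9 ÷ 4 = 360.225 g.

360 g/day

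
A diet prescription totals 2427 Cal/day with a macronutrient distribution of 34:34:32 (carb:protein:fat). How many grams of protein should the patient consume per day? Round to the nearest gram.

206 g/day

Protein energy = 34% × 2427 = 825.18 kcal.
At 4 kcal/g: 825.18 ÷ 4 = 206.295 g.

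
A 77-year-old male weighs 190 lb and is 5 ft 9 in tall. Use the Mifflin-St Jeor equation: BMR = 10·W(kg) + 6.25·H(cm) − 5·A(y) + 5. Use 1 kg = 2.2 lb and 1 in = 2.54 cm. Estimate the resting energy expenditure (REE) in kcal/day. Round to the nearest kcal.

Convert to metric: weight = 190 ÷ 2.2 = 86.3636 kg; height = (5×12 + 9) × 2.54 = 69 × 2.54 = 175.26 cm.
Mifflin-St Jeor (male): BMR = 10(86.3636) + 6.25(175.26) − 5(77) + 5 = 863.6364 + 1095.375 − 385 + 5 = 1579.0114 kcal/day.

1579 kcal/day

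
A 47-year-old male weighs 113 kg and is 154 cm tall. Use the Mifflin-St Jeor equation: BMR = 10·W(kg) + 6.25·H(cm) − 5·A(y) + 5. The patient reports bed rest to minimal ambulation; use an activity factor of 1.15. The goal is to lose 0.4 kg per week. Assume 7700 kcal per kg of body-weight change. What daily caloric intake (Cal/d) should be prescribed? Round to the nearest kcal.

Mifflin-St Jeor (male): BMR = 10(113) + 6.25(154) − 5(47) + 5 = 1130 + 962.5 − 235 + 5 = 1862.5 kcal/day.
TEE = 1862.5 × 1.15 = 2141.875 kcal/day.
Required daily deficit = 0.4 × 7700 ÷ 7 = 440 kcal/day.
Target intake = 2141.875 − 440 = 1701.875 kcal/day.

1702 Cal/d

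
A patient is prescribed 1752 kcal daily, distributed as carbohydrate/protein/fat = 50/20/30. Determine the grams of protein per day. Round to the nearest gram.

Protein energy = 20% × 1752 = 350.4 kcal.
At 4 kcal/g: 350.4 ÷ 4 = 87.6 g.

88 g/day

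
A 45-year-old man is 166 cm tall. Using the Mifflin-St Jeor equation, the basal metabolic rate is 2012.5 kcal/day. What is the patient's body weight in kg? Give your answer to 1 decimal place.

2012.5 = 10·W + 6.25(166) − 5(45) + 5
10·W = 2012.5 − 817.5 = 1195, so W = 119.5 kg.

119.5 kg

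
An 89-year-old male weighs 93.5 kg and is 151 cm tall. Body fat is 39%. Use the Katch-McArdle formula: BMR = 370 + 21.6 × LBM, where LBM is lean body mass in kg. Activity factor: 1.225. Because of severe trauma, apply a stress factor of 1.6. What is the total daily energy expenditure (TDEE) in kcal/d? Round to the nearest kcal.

LBM = 93.5 × (1 − 0.39) = 57.035 kg. Katch-McArdle: BMR = 370 + 21.6 × 57.035 = 1601.956 kcal/day.
TEE = BMR × activity factor = 1601.956 × 1.225 = 1962.3961 kcal/day.
Apply stress factor: 1962.3961 × 1.6 = 3139.8338 kcal/day.

3140 kcal/d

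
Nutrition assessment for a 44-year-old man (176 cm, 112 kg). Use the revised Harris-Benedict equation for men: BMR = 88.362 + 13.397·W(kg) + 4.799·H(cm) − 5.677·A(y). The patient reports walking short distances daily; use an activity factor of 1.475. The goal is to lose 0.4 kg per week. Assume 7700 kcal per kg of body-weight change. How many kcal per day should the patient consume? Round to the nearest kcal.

2781 kcal per day

Harris-Benedict: BMR = 88.362 + 13.397(112) + 4.799(176) − 5.677(44) = 2183.662 kcal/day.
TEE = 2183.662 × 1.475 = 3220.9015 kcal/day.
Required daily deficit = 0.4 × 7700 ÷ 7 = 440 kcal/day.
Target intake = 3220.9015 − 440 = 2780.9015 kcal/day.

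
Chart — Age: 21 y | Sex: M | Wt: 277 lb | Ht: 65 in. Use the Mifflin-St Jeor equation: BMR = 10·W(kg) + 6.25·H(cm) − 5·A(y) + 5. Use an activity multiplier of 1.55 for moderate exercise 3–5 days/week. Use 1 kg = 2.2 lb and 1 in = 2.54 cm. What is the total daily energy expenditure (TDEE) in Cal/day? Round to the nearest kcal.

Convert to metric: weight = 277 ÷ 2.2 = 125.9091 kg; height = 65 × 2.54 = 165.1 cm.
Mifflin-St Jeor (male): BMR = 10(125.9091) + 6.25(165.1) − 5(21) + 5 = 1259.0909 + 1031.875 − 105 + 5 = 2190.9659 kcal/day.
TEE = BMR × activity factor = 2190.9659 × 1.55 = 3395.9972 kcal/day.

3396 Cal/day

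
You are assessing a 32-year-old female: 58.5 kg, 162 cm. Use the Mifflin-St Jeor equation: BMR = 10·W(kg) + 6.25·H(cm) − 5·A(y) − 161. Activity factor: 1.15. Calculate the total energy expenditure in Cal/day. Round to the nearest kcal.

Mifflin-St Jeor (female): BMR = 10(58.5) + 6.25(162) − 5(32) − 161 = 585 + 1012.5 − 160 − 161 = 1276.5 kcal/day.
TEE = BMR × activity factor = 1276.5 × 1.15 = 1467.975 kcal/day.

1468 Cal/day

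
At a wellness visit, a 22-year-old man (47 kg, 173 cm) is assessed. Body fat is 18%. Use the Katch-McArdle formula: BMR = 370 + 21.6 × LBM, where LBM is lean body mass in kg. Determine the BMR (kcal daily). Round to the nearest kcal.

1202 kcal daily

LBM = 47 × (1 − 0.18) = 38.54 kg. Katch-McArdle: BMR = 370 + 21.6 × 38.54 = 1202.464 kcal/day.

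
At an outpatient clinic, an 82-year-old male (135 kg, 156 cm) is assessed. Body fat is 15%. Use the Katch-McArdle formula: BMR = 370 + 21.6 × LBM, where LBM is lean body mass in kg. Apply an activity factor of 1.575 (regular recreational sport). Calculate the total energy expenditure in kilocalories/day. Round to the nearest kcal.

LBM = 135 × (1 − 0.15) = 114.75 kg. Katch-McArdle: BMR = 370 + 21.6 × 114.75 = 2848.6 kcal/day.
TEE = BMR × activity factor = 2848.6 × 1.575 = 4486.545 kcal/day.

4487 kilocalories/day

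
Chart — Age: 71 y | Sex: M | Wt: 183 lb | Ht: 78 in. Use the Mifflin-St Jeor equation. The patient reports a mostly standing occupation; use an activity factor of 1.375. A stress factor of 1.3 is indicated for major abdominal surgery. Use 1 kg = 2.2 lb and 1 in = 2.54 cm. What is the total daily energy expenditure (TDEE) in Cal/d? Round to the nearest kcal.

3075 Cal/d

Convert to metric: weight = 183 ÷ 2.2 = 83.1818 kg; height = 78 × 2.54 = 198.12 cm.
Mifflin-St Jeor (male): BMR = 10(83.1818) + 6.25(198.12) − 5(71) + 5 = 831.8182 + 1238.25 − 355 + 5 = 1720.0682 kcal/day.
TEE = BMR × activity factor = 1720.0682 × 1.375 = 2365.0938 kcal/day.
Apply stress factor: 2365.0938 × 1.3 = 3074.6219 kcal/day.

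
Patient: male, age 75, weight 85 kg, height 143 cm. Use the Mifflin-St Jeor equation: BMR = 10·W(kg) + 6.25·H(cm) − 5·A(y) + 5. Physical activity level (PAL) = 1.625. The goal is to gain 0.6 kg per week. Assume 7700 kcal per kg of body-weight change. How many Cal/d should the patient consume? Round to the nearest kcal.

Mifflin-St Jeor (male): BMR = 10(85) + 6.25(143) − 5(75) + 5 = 850 + 893.75 − 375 + 5 = 1373.75 kcal/day.
TEE = 1373.75 × 1.625 = 2232.3438 kcal/day.
Required daily surplus = 0.6 × 7700 ÷ 7 = 660 kcal/day.
Target intake = 2232.3438 + 660 = 2892.3438 kcal/day.

2892 Cal/d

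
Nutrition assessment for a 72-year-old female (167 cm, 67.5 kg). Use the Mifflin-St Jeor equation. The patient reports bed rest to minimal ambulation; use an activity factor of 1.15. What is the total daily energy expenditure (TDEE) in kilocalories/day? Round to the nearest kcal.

Mifflin-St Jeor (female): BMR = 10(67.5) + 6.25(167) − 5(72) − 161 = 675 + 1043.75 − 360 − 161 = 1197.75 kcal/day.
TEE = BMR × activity factor = 1197.75 × 1.15 = 1377.4125 kcal/day.

1377 kilocalories/day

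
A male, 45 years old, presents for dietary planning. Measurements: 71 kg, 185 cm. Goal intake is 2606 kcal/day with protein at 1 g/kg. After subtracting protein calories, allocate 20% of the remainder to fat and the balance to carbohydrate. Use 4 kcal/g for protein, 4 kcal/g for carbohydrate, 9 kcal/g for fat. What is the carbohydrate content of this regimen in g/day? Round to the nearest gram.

Protein = 1 × 71 = 71 g → 71 × 4 = 284 kcal.
Non-protein calories = 2606 − 284 = 2322 kcal.
Fat: 20% × 2322 = 464.4 kcal; carbohydrate: 1857.6 kcal.
Carbohydrate: 1857.6 kcal ÷ 4 kcal/g = 464.4 g.

464 g/day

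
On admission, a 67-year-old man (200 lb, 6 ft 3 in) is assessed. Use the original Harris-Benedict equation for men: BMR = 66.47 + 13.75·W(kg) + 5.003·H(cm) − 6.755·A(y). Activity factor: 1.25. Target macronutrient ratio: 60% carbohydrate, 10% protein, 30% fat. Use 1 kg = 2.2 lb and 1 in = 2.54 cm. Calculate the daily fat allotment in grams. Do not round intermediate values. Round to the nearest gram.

76 g/day

Convert to metric: weight = 200 ÷ 2.2 = 90.9091 kg; height = (6×12 + 3) × 2.54 = 75 × 2.54 = 190.5 cm.
Harris-Benedict: BMR = 66.47 + 13.75(90.9091) + 5.003(190.5) − 6.755(67) = 1816.9565 kcal/day.
TEE = 1816.9565 × 1.25 = 2271.1956 kcal/day.
Fat energy = 30% × 2271.1956 = 681.3587 kcal.
Fat = 681.3587 ÷ 9 kcal/g = 75.7065 g.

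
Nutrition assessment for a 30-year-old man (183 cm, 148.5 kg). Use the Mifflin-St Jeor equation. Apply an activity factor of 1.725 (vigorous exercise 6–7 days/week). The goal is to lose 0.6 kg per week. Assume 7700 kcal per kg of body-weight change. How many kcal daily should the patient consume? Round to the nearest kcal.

3624 kcal daily

Mifflin-St Jeor (male): BMR = 10(148.5) + 6.25(183) − 5(30) + 5 = 1485 + 1143.75 − 150 + 5 = 2483.75 kcal/day.
TEE = 2483.75 × 1.725 = 4284.4688 kcal/day.
Required daily deficit = 0.6 × 7700 ÷ 7 = 660 kcal/day.
Target intake = 4284.4688 − 660 = 3624.4688 kcal/day.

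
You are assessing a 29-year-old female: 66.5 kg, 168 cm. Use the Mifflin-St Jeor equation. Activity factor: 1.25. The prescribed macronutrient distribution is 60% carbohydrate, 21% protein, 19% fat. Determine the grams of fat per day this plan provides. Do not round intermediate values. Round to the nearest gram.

37 g/day

Mifflin-St Jeor (female): BMR = 10(66.5) + 6.25(168) − 5(29) − 161 = 665 + 1050 − 145 − 161 = 1409 kcal/day.
TEE = 1409 × 1.25 = 1761.25 kcal/day.
Fat energy = 19% × 1761.25 = 334.6375 kcal.
Fat = 334.6375 ÷ 9 kcal/g = 37.1819 g.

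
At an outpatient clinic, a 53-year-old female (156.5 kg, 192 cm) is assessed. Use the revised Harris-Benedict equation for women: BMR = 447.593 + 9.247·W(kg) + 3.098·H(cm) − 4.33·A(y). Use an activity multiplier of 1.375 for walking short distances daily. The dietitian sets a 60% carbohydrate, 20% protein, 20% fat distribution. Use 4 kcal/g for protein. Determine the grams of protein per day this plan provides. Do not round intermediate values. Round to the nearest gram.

Harris-Benedict: BMR = 447.593 + 9.247(156.5) + 3.098(192) − 4.33(53) = 2260.0745 kcal/day.
TEE = 2260.0745 × 1.375 = 3107.6024 kcal/day.
Protein energy = 20% × 3107.6024 = 621.5205 kcal.
Protein = 621.5205 ÷ 4 kcal/g = 155.3801 g.

155 g/day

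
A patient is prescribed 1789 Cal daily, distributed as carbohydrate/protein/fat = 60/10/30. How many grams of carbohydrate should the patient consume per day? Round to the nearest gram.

Carbohydrate energy = 60% × 1789 = 1073.4 kcal.
At 4 kcal/g: 1073.4 ÷ 4 = 268.35 g.

268 g/day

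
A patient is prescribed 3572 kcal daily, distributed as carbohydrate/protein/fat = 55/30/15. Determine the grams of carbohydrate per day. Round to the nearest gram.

491 g/day

Carbohydrate energy = 55% × 3572 = 1964.6 kcal.
At 4 kcal/g: 1964.6 ÷ 4 = 491.15 g.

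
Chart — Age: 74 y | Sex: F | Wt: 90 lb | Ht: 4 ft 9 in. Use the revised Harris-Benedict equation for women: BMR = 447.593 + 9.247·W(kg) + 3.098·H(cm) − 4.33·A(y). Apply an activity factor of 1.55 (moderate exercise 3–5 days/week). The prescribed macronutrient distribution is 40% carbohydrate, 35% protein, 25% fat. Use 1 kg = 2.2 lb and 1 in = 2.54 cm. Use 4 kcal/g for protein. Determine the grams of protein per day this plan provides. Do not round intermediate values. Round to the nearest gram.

129 g/day

Convert to metric: weight = 90 ÷ 2.2 = 40.9091 kg; height = (4×12 + 9) × 2.54 = 57 × 2.54 = 144.78 cm.
Harris-Benedict: BMR = 447.593 + 9.247(40.9091) + 3.098(144.78) − 4.33(74) = 953.9878 kcal/day.
TEE = 953.9878 × 1.55 = 1478.6811 kcal/day.
Protein energy = 35% × 1478.6811 = 517.5384 kcal.
Protein = 517.5384 ÷ 4 kcal/g = 129.3846 g.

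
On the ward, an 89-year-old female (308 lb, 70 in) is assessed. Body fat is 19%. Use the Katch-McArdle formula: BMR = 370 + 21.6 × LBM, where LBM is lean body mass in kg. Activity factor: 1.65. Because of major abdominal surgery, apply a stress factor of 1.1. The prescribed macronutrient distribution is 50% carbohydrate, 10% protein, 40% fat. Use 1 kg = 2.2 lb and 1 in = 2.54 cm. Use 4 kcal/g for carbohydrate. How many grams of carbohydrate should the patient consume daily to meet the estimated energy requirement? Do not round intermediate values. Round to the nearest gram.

640 g/day

Convert to metric: weight = 308 ÷ 2.2 = 140 kg; height = 70 × 2.54 = 177.8 cm.
LBM = 140 × (1 − 0.19) = 113.4 kg. Katch-McArdle: BMR = 370 + 21.6 × 113.4 = 2819.44 kcal/day.
TEE = 2819.44 × 1.65 = 4652.076 kcal/day.
With stress factor 1.1: 4652.076 × 1.1 = 5117.2836 kcal/day.
Carbohydrate energy = 50% × 5117.2836 = 2558.6418 kcal.
Carbohydrate = 2558.6418 ÷ 4 kcal/g = 639.6605 g.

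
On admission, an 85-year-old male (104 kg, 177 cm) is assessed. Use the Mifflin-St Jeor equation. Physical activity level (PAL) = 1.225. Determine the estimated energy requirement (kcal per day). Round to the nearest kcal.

Mifflin-St Jeor (male): BMR = 10(104) + 6.25(177) − 5(85) + 5 = 1040 + 1106.25 − 425 + 5 = 1726.25 kcal/day.
TEE = BMR × activity factor = 1726.25 × 1.225 = 2114.6563 kcal/day.

2115 kcal per day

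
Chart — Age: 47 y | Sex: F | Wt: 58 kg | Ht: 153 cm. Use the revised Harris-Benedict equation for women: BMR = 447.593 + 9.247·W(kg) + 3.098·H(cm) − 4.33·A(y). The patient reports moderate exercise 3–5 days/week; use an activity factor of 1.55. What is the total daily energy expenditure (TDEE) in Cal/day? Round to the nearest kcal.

1944 Cal/day

Harris-Benedict: BMR = 447.593 + 9.247(58) + 3.098(153) − 4.33(47) = 1254.403 kcal/day.
TEE = BMR × activity factor = 1254.403 × 1.55 = 1944.3247 kcal/day.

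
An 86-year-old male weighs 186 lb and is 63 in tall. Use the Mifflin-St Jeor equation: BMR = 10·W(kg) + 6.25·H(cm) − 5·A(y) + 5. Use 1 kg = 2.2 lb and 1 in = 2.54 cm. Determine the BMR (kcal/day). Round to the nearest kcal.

Convert to metric: weight = 186 ÷ 2.2 = 84.5455 kg; height = 63 × 2.54 = 160.02 cm.
Mifflin-St Jeor (male): BMR = 10(84.5455) + 6.25(160.02) − 5(86) + 5 = 845.4545 + 1000.125 − 430 + 5 = 1420.5795 kcal/day.

1421 kcal/day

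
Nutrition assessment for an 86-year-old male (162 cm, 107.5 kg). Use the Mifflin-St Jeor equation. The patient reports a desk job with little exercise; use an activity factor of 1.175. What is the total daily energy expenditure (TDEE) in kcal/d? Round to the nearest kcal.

1953 kcal/d

Mifflin-St Jeor (male): BMR = 10(107.5) + 6.25(162) − 5(86) + 5 = 1075 + 1012.5 − 430 + 5 = 1662.5 kcal/day.
TEE = BMR × activity factor = 1662.5 × 1.175 = 1953.4375 kcal/day.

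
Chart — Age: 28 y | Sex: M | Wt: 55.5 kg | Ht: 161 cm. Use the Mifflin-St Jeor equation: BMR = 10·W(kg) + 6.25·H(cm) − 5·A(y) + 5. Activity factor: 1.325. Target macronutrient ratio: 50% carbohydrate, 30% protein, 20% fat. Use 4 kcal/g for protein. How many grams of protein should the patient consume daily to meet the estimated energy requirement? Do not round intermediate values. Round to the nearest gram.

Mifflin-St Jeor (male): BMR = 10(55.5) + 6.25(161) − 5(28) + 5 = 555 + 1006.25 − 140 + 5 = 1426.25 kcal/day.
TEE = 1426.25 × 1.325 = 1889.7813 kcal/day.
Protein energy = 30% × 1889.7813 = 566.9344 kcal.
Protein = 566.9344 ÷ 4 kcal/g = 141.7336 g.

142 g/day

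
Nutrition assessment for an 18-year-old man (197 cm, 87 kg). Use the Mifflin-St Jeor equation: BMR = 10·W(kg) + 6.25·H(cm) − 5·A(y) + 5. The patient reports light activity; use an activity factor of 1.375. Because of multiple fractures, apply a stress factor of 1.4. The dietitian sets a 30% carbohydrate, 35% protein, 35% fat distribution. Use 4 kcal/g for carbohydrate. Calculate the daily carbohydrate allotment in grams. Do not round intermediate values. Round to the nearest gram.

291 g/day

Mifflin-St Jeor (male): BMR = 10(87) + 6.25(197) − 5(18) + 5 = 870 + 1231.25 − 90 + 5 = 2016.25 kcal/day.
TEE = 2016.25 × 1.375 = 2772.3438 kcal/day.
With stress factor 1.4: 2772.3438 × 1.4 = 3881.2813 kcal/day.
Carbohydrate energy = 30% × 3881.2813 = 1164.3844 kcal.
Carbohydrate = 1164.3844 ÷ 4 kcal/g = 291.0961 g.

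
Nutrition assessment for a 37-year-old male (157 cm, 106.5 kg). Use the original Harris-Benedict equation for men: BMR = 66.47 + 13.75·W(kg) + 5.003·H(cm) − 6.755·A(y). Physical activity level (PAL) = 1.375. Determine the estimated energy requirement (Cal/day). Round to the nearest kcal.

2841 Cal/day

Harris-Benedict: BMR = 66.47 + 13.75(106.5) + 5.003(157) − 6.755(37) = 2066.381 kcal/day.
TEE = BMR × activity factor = 2066.381 × 1.375 = 2841.2739 kcal/day.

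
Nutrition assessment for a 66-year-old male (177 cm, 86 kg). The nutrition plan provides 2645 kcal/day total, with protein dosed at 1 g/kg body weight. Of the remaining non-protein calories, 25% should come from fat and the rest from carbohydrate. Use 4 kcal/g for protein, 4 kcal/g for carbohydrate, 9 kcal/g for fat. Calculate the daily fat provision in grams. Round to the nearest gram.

64 g/day

Protein = 1 × 86 = 86 g → 86 × 4 = 344 kcal.
Non-protein calories = 2645 − 344 = 2301 kcal.
Fat: 25% × 2301 = 575.25 kcal; carbohydrate: 1725.75 kcal.
Fat: 575.25 kcal ÷ 9 kcal/g = 63.9167 g.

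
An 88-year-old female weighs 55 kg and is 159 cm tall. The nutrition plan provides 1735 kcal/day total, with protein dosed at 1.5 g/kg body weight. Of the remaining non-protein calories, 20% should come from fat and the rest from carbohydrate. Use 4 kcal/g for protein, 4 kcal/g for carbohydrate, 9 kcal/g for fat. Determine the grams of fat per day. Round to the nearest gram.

Protein = 1.5 × 55 = 82.5 g → 82.5 × 4 = 330 kcal.
Non-protein calories = 1735 − 330 = 1405 kcal.
Fat: 20% × 1405 = 281 kcal; carbohydrate: 1124 kcal.
Fat: 281 kcal ÷ 9 kcal/g = 31.2222 g.

31 g/day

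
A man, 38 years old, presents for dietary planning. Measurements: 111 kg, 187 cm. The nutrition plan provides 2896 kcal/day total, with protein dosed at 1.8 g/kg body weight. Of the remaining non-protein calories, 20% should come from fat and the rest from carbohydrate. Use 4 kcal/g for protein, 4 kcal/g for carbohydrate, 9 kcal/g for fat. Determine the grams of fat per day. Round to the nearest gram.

47 g/day

Protein = 1.8 × 111 = 199.8 g → 199.8 × 4 = 799.2 kcal.
Non-protein calories = 2896 − 799.2 = 2096.8 kcal.
Fat: 20% × 2096.8 = 419.36 kcal; carbohydrate: 1677.44 kcal.
Fat: 419.36 kcal ÷ 9 kcal/g = 46.5956 g.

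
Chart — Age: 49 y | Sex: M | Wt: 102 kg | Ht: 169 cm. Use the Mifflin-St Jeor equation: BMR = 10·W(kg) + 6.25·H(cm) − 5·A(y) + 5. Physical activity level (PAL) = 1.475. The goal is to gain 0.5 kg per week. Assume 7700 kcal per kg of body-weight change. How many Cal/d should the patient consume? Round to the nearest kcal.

3258 Cal/d

Mifflin-St Jeor (male): BMR = 10(102) + 6.25(169) − 5(49) + 5 = 1020 + 1056.25 − 245 + 5 = 1836.25 kcal/day.
TEE = 1836.25 × 1.475 = 2708.4688 kcal/day.
Required daily surplus = 0.5 × 7700 ÷ 7 = 550 kcal/day.
Target intake = 2708.4688 + 550 = 3258.4688 kcal/day.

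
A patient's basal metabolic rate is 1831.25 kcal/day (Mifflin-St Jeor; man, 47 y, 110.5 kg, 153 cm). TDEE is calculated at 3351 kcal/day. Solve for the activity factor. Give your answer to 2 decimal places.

1.83

Activity factor = TEE ÷ BMR = 3351 ÷ 1831.25 = 1.83.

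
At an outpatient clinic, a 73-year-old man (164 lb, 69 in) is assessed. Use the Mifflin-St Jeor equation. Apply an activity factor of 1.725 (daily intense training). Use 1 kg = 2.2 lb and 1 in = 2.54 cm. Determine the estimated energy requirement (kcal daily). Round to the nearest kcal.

Convert to metric: weight = 164 ÷ 2.2 = 74.5455 kg; height = 69 × 2.54 = 175.26 cm.
Mifflin-St Jeor (male): BMR = 10(74.5455) + 6.25(175.26) − 5(73) + 5 = 745.4545 + 1095.375 − 365 + 5 = 1480.8295 kcal/day.
TEE = BMR × activity factor = 1480.8295 × 1.725 = 2554.431 kcal/day.

2554 kcal daily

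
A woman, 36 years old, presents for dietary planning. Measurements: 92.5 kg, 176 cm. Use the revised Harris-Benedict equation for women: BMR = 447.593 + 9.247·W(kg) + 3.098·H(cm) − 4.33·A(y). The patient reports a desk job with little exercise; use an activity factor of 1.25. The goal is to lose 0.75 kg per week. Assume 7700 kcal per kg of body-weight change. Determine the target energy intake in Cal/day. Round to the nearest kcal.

Harris-Benedict: BMR = 447.593 + 9.247(92.5) + 3.098(176) − 4.33(36) = 1692.3085 kcal/day.
TEE = 1692.3085 × 1.25 = 2115.3856 kcal/day.
Required daily deficit = 0.75 × 7700 ÷ 7 = 825 kcal/day.
Target intake = 2115.3856 − 825 = 1290.3856 kcal/day.

1290 Cal/day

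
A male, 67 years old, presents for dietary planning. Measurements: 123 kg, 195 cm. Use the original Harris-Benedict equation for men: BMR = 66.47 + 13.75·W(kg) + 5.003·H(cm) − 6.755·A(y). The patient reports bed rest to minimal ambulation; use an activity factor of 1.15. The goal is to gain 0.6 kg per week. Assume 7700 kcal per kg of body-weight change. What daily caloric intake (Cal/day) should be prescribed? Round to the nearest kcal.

3283 Cal/day

Harris-Benedict: BMR = 66.47 + 13.75(123) + 5.003(195) − 6.755(67) = 2280.72 kcal/day.
TEE = 2280.72 × 1.15 = 2622.828 kcal/day.
Required daily surplus = 0.6 × 7700 ÷ 7 = 660 kcal/day.
Target intake = 2622.828 + 660 = 3282.828 kcal/day.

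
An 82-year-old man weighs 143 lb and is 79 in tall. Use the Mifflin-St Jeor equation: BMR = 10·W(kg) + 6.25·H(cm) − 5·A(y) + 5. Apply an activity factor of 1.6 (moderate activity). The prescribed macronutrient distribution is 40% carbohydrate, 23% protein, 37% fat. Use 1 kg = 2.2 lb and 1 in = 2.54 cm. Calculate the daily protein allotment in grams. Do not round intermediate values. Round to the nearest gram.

138 g/day

Convert to metric: weight = 143 ÷ 2.2 = 65 kg; height = 79 × 2.54 = 200.66 cm.
Mifflin-St Jeor (male): BMR = 10(65) + 6.25(200.66) − 5(82) + 5 = 650 + 1254.125 − 410 + 5 = 1499.125 kcal/day.
TEE = 1499.125 × 1.6 = 2398.6 kcal/day.
Protein energy = 23% × 2398.6 = 551.678 kcal.
Protein = 551.678 ÷ 4 kcal/g = 137.9195 g.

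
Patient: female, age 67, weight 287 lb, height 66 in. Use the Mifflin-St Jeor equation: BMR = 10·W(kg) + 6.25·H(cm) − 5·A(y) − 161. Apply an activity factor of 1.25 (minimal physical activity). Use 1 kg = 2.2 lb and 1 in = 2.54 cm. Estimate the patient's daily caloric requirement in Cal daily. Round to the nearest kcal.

2320 Cal daily

Convert to metric: weight = 287 ÷ 2.2 = 130.4545 kg; height = 66 × 2.54 = 167.64 cm.
Mifflin-St Jeor (female): BMR = 10(130.4545) + 6.25(167.64) − 5(67) − 161 = 1304.5455 + 1047.75 − 335 − 161 = 1856.2955 kcal/day.
TEE = BMR × activity factor = 1856.2955 × 1.25 = 2320.3693 kcal/day.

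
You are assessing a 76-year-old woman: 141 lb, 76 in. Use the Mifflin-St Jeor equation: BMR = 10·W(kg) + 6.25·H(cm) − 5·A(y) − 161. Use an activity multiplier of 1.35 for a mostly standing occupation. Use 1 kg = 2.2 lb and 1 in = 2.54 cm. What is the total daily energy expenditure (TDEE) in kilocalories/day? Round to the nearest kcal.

1764 kilocalories/day

Convert to metric: weight = 141 ÷ 2.2 = 64.0909 kg; height = 76 × 2.54 = 193.04 cm.
Mifflin-St Jeor (female): BMR = 10(64.0909) + 6.25(193.04) − 5(76) − 161 = 640.9091 + 1206.5 − 380 − 161 = 1306.4091 kcal/day.
TEE = BMR × activity factor = 1306.4091 × 1.35 = 1763.6523 kcal/day.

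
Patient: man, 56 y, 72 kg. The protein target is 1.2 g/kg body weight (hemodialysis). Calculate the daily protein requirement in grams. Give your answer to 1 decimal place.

Protein = 1.2 g/kg × 72 kg = 86.4 g/day.

86.4 g/day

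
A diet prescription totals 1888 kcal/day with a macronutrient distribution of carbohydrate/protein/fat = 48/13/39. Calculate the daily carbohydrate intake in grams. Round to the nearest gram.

227 g/day

Carbohydrate energy = 48% × 1888 = 906.24 kcal.
At 4 kcal/g: 906.24 ÷ 4 = 226.56 g.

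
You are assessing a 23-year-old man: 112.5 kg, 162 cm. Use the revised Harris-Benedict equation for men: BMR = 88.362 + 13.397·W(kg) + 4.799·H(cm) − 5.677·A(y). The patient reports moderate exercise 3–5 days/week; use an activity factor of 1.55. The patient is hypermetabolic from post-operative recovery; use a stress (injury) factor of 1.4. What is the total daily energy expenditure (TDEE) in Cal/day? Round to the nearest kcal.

Harris-Benedict: BMR = 88.362 + 13.397(112.5) + 4.799(162) − 5.677(23) = 2242.3915 kcal/day.
TEE = BMR × activity factor = 2242.3915 × 1.55 = 3475.7068 kcal/day.
Apply stress factor: 3475.7068 × 1.4 = 4865.9896 kcal/day.

4866 Cal/day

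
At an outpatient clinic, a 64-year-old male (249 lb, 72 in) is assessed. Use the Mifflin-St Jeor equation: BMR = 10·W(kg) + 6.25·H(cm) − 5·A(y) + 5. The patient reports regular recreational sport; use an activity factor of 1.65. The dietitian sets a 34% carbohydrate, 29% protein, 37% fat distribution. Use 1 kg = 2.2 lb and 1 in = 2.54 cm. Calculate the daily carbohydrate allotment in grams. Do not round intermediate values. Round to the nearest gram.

275 g/day

Convert to metric: weight = 249 ÷ 2.2 = 113.1818 kg; height = 72 × 2.54 = 182.88 cm.
Mifflin-St Jeor (male): BMR = 10(113.1818) + 6.25(182.88) − 5(64) + 5 = 1131.8182 + 1143 − 320 + 5 = 1959.8182 kcal/day.
TEE = 1959.8182 × 1.65 = 3233.7 kcal/day.
Carbohydrate energy = 34% × 3233.7 = 1099.458 kcal.
Carbohydrate = 1099.458 ÷ 4 kcal/g = 274.8645 g.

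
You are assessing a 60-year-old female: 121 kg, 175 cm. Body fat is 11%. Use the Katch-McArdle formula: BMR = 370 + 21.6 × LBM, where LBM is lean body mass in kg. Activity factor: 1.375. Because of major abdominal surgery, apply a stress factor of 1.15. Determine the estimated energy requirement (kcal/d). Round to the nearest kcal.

LBM = 121 × (1 − 0.11) = 107.69 kg. Katch-McArdle: BMR = 370 + 21.6 × 107.69 = 2696.104 kcal/day.
TEE = BMR × activity factor = 2696.104 × 1.375 = 3707.143 kcal/day.
Apply stress factor: 3707.143 × 1.15 = 4263.2145 kcal/day.

4263 kcal/d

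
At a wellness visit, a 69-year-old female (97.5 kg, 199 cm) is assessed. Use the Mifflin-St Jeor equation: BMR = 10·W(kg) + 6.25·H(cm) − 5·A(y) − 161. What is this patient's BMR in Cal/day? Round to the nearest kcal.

1713 Cal/day

Mifflin-St Jeor (female): BMR = 10(97.5) + 6.25(199) − 5(69) − 161 = 975 + 1243.75 − 345 − 161 = 1712.75 kcal/day.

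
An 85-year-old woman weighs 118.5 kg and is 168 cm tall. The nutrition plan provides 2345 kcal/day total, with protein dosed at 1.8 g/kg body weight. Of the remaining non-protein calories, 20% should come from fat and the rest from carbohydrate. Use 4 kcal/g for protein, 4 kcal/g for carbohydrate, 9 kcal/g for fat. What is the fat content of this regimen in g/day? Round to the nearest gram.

Protein = 1.8 × 118.5 = 213.3 g → 213.3 × 4 = 853.2 kcal.
Non-protein calories = 2345 − 853.2 = 1491.8 kcal.
Fat: 20% × 1491.8 = 298.36 kcal; carbohydrate: 1193.44 kcal.
Fat: 298.36 kcal ÷ 9 kcal/g = 33.1511 g.

33 g/day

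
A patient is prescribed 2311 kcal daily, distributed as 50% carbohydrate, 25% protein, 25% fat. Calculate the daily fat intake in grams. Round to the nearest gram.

Fat energy = 25% × 2311 = 577.75 kcal.
At 9 kcal/g: 577.75 ÷ 9 = 64.1944 g.

64 g/day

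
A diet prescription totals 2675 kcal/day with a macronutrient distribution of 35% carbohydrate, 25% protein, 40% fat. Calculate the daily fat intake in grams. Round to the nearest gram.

Fat energy = 40% × 2675 = 1070 kcal.
At 9 kcal/g: 1070 ÷ 9 = 118.8889 g.

119 g/day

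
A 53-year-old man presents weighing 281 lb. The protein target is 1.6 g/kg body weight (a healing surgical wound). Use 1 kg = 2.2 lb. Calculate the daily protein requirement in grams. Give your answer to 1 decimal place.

Weight in kg = 281 ÷ 2.2 = 127.7273 kg.
Protein = 1.6 g/kg × 127.7273 kg = 204.3636 g/day.

204.4 g/day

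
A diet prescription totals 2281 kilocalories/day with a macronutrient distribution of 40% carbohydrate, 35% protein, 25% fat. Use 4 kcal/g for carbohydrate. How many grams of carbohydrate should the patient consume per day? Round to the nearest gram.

Carbohydrate energy = 40% × 2281 = 912.4 kcal.
At 4 kcal/g: 912.4 ÷ 4 = 228.1 g.

228 g/day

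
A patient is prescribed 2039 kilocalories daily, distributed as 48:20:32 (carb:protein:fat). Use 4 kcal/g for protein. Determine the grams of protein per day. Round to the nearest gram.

Protein energy = 20% × 2039 = 407.8 kcal.
At 4 kcal/g: 407.8 ÷ 4 = 101.95 g.

102 g/day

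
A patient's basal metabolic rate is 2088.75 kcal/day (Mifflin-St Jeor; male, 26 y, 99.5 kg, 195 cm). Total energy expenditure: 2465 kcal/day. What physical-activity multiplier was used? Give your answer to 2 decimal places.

1.18

Activity factor = TEE ÷ BMR = 2465 ÷ 2088.75 = 1.18.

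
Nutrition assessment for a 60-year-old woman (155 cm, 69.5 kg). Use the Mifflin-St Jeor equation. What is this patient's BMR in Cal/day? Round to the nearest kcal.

1203 Cal/day

Mifflin-St Jeor (female): BMR = 10(69.5) + 6.25(155) − 5(60) − 161 = 695 + 968.75 − 300 − 161 = 1202.75 kcal/day.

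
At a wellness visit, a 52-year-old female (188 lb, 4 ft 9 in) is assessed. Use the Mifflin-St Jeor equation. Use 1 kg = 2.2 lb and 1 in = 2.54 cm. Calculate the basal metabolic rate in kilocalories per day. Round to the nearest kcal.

Convert to metric: weight = 188 ÷ 2.2 = 85.4545 kg; height = (4×12 + 9) × 2.54 = 57 × 2.54 = 144.78 cm.
Mifflin-St Jeor (female): BMR = 10(85.4545) + 6.25(144.78) − 5(52) − 161 = 854.5455 + 904.875 − 260 − 161 = 1338.4205 kcal/day.

1338 kilocalories per day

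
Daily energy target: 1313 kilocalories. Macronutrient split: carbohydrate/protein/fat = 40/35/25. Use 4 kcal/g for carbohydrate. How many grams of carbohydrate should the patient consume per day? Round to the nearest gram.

131 g/day

Carbohydrate energy = 40% × 1313 = 525.2 kcal.
At 4 kcal/g: 525.2 ÷ 4 = 131.3 g.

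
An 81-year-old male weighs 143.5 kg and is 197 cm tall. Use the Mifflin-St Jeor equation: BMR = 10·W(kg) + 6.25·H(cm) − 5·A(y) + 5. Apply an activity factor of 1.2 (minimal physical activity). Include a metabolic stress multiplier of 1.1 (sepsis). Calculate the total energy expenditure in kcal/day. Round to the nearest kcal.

2991 kcal/day

Mifflin-St Jeor (male): BMR = 10(143.5) + 6.25(197) − 5(81) + 5 = 1435 + 1231.25 − 405 + 5 = 2266.25 kcal/day.
TEE = BMR × activity factor = 2266.25 × 1.2 = 2719.5 kcal/day.
Apply stress factor: 2719.5 × 1.1 = 2991.45 kcal/day.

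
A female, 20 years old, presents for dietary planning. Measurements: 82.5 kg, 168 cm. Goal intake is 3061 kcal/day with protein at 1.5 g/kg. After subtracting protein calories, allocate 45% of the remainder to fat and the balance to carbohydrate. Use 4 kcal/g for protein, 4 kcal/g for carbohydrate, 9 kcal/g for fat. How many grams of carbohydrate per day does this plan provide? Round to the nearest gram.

Protein = 1.5 × 82.5 = 123.75 g → 123.75 × 4 = 495 kcal.
Non-protein calories = 3061 − 495 = 2566 kcal.
Fat: 45% × 2566 = 1154.7 kcal; carbohydrate: 1411.3 kcal.
Carbohydrate: 1411.3 kcal ÷ 4 kcal/g = 352.825 g.

353 g/day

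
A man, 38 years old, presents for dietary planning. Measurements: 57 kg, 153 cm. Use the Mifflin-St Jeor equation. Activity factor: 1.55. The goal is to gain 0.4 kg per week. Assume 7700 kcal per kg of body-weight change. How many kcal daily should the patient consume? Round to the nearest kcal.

2519 kcal daily

Mifflin-St Jeor (male): BMR = 10(57) + 6.25(153) − 5(38) + 5 = 570 + 956.25 − 190 + 5 = 1341.25 kcal/day.
TEE = 1341.25 × 1.55 = 2078.9375 kcal/day.
Required daily surplus = 0.4 × 7700 ÷ 7 = 440 kcal/day.
Target intake = 2078.9375 + 440 = 2518.9375 kcal/day.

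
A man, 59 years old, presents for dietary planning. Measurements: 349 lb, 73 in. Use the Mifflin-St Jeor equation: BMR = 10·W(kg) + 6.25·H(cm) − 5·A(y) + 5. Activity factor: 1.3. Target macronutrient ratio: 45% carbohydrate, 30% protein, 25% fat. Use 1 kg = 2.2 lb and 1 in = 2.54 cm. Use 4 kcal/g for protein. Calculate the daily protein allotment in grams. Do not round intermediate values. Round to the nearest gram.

Convert to metric: weight = 349 ÷ 2.2 = 158.6364 kg; height = 73 × 2.54 = 185.42 cm.
Mifflin-St Jeor (male): BMR = 10(158.6364) + 6.25(185.42) − 5(59) + 5 = 1586.3636 + 1158.875 − 295 + 5 = 2455.2386 kcal/day.
TEE = 2455.2386 × 1.3 = 3191.8102 kcal/day.
Protein energy = 30% × 3191.8102 = 957.5431 kcal.
Protein = 957.5431 ÷ 4 kcal/g = 239.3858 g.

239 g/day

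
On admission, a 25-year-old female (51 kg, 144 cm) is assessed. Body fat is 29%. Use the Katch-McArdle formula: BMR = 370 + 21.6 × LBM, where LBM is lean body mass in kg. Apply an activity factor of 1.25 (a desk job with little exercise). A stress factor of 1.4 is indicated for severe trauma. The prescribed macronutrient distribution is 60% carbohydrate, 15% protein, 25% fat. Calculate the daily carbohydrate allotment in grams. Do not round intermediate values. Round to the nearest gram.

LBM = 51 × (1 − 0.29) = 36.21 kg. Katch-McArdle: BMR = 370 + 21.6 × 36.21 = 1152.136 kcal/day.
TEE = 1152.136 × 1.25 = 1440.17 kcal/day.
With stress factor 1.4: 1440.17 × 1.4 = 2016.238 kcal/day.
Carbohydrate energy = 60% × 2016.238 = 1209.7428 kcal.
Carbohydrate = 1209.7428 ÷ 4 kcal/g = 302.4357 g.

302 g/day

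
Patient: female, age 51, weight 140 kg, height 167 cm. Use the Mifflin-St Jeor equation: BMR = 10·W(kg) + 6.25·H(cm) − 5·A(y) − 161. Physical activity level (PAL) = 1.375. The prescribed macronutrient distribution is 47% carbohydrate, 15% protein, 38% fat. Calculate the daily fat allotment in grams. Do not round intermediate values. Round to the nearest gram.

118 g/day

Mifflin-St Jeor (female): BMR = 10(140) + 6.25(167) − 5(51) − 161 = 1400 + 1043.75 − 255 − 161 = 2027.75 kcal/day.
TEE = 2027.75 × 1.375 = 2788.1563 kcal/day.
Fat energy = 38% × 2788.1563 = 1059.4994 kcal.
Fat = 1059.4994 ÷ 9 kcal/g = 117.7222 g.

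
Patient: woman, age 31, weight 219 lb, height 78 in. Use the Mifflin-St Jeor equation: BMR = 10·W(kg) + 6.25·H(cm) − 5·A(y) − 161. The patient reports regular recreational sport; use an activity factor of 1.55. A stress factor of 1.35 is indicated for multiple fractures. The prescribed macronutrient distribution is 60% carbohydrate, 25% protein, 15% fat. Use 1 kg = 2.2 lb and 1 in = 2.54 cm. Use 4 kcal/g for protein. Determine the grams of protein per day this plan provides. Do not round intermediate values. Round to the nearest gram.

251 g/day

Convert to metric: weight = 219 ÷ 2.2 = 99.5455 kg; height = 78 × 2.54 = 198.12 cm.
Mifflin-St Jeor (female): BMR = 10(99.5455) + 6.25(198.12) − 5(31) − 161 = 995.4545 + 1238.25 − 155 − 161 = 1917.7045 kcal/day.
TEE = 1917.7045 × 1.55 = 2972.442 kcal/day.
With stress factor 1.35: 2972.442 × 1.35 = 4012.7968 kcal/day.
Protein energy = 25% × 4012.7968 = 1003.1992 kcal.
Protein = 1003.1992 ÷ 4 kcal/g = 250.7998 g.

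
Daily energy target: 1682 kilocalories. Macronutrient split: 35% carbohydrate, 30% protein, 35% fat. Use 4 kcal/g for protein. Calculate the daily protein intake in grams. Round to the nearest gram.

Protein energy = 30% × 1682 = 504.6 kcal.
At 4 kcal/g: 504.6 ÷ 4 = 126.15 g.

126 g/day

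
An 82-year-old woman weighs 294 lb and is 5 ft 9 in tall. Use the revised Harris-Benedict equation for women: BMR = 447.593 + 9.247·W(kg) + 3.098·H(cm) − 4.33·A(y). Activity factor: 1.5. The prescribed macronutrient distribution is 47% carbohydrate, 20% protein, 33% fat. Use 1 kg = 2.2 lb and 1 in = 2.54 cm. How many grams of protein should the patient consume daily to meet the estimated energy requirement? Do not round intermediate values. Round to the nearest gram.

Convert to metric: weight = 294 ÷ 2.2 = 133.6364 kg; height = (5×12 + 9) × 2.54 = 69 × 2.54 = 175.26 cm.
Harris-Benedict: BMR = 447.593 + 9.247(133.6364) + 3.098(175.26) − 4.33(82) = 1871.2239 kcal/day.
TEE = 1871.2239 × 1.5 = 2806.8359 kcal/day.
Protein energy = 20% × 2806.8359 = 561.3672 kcal.
Protein = 561.3672 ÷ 4 kcal/g = 140.3418 g.

140 g/day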